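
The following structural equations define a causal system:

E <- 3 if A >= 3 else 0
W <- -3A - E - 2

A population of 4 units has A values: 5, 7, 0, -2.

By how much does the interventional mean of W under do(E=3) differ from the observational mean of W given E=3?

Every unit gets E=3 under the intervention. W values become -20, -26, -5, 1; E[W|do(E=3)] = -12.5.
Conditioning on E=3 selects the 2 unit(s) with A ∈ {5, 7}. Their W values: -20, -26. Mean = -23.
Difference = -12.5 − (-23) = 10.5.

10.5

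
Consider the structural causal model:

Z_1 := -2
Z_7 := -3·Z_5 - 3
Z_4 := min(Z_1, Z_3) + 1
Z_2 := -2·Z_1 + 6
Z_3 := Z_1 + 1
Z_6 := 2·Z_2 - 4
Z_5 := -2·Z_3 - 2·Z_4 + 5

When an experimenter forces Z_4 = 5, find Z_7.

6

The intervention breaks the incoming arrows to Z_4: Z_4 := min(Z_1, Z_3) + 1 no longer applies, and Z_4 = 5.
Z_3 = Z_1 + 1  [with Z_1=-2]  = -1
Z_5 = -2·Z_3 - 2·Z_4 + 5  [with Z_3=-1, Z_4=5]  = -3
Z_7 = -3·Z_5 - 3  [with Z_5=-3]  = 6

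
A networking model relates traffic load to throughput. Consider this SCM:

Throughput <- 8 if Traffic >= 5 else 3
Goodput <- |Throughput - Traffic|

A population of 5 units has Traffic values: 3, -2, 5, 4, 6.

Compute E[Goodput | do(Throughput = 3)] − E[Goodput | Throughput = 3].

0.2

Under do(Throughput=3), Throughput's equation is replaced by Throughput=3 for every unit. Per-unit Goodput: 0, 5, 2, 1, 3. Mean = 2.2.
Observing Throughput=3 restricts to units where Throughput's equation naturally yields 3: Traffic ∈ {3, -2, 4}. In that subpopulation Goodput = 0, 5, 1, mean 2.
Difference = 2.2 − 2 = 0.2.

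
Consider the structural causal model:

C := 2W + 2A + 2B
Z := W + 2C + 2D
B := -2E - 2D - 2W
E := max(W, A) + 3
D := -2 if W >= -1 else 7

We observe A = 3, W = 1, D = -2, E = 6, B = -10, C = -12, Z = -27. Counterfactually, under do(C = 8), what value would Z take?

13

Intervening sets C = 8 and removes its equation (C := 2W + 2A + 2B).
D = -2 if W >= -1 else 7  [with W=1]  = -2
Z = W + 2C + 2D  [with W=1, C=8, D=-2]  = 13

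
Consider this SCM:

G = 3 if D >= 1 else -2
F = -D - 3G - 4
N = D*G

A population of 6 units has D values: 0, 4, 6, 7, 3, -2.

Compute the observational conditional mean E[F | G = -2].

3

Conditioning on G=-2 selects the 2 unit(s) with D ∈ {0, -2}. Their F values: 2, 4. Mean = 3.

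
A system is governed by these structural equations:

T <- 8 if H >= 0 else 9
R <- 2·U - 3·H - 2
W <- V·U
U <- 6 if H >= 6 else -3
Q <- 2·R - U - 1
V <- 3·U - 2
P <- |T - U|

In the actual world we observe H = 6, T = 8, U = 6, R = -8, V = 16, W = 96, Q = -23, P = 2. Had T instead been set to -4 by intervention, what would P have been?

10

do(T=-4) replaces the equation T <- 8 if H >= 0 else 9 with the constant T = -4.
U = 6 if H >= 6 else -3  [with H=6]  = 6
P = |T - U|  [with T=-4, U=6]  = 10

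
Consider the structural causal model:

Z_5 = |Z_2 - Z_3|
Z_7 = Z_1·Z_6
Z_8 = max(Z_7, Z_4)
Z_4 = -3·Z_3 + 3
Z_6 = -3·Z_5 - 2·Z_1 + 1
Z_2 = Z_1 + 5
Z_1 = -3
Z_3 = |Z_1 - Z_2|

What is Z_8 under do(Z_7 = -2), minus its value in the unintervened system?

-8

do(Z_7=-2) replaces the equation Z_7 = Z_1·Z_6 with the constant Z_7 = -2.
Z_2 = Z_1 + 5  [with Z_1=-3]  = 2
Z_3 = |Z_1 - Z_2|  [with Z_1=-3, Z_2=2]  = 5
Z_4 = -3·Z_3 + 3  [with Z_3=5]  = -12
Z_8 = max(Z_7, Z_4)  [with Z_7=-2, Z_4=-12]  = -2
Without intervention: Z_2 = Z_1 + 5  [with Z_1=-3]  = 2; Z_3 = |Z_1 - Z_2|  [with Z_1=-3, Z_2=2]  = 5; Z_4 = -3·Z_3 + 3  [with Z_3=5]  = -12; Z_5 = |Z_2 - Z_3|  [with Z_2=2, Z_3=5]  = 3; Z_6 = -3·Z_5 - 2·Z_1 + 1  [with Z_5=3, Z_1=-3]  = -2; Z_7 = Z_1·Z_6  [with Z_1=-3, Z_6=-2]  = 6; Z_8 = max(Z_7, Z_4)  [with Z_7=6, Z_4=-12]  = 6.
Change = -2 − 6 = -8.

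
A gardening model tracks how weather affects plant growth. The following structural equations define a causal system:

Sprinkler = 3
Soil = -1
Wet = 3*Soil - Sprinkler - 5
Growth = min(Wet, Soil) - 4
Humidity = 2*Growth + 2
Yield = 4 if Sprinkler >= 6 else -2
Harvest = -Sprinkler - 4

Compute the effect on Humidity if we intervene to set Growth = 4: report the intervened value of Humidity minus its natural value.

38

Intervening sets Growth = 4 and removes its equation (Growth = min(Wet, Soil) - 4).
Humidity = 2*Growth + 2  [with Growth=4]  = 10
Without intervention: Wet = 3*Soil - Sprinkler - 5  [with Soil=-1, Sprinkler=3]  = -11; Growth = min(Wet, Soil) - 4  [with Wet=-11, Soil=-1]  = -15; Humidity = 2*Growth + 2  [with Growth=-15]  = -28.
Change = 10 − (-28) = 38.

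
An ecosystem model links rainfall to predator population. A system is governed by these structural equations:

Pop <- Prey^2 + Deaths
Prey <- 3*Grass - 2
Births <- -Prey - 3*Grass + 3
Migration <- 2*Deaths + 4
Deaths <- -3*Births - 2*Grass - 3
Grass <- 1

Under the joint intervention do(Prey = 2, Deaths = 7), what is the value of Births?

The joint intervention fixes Prey = 2, Deaths = 7, removing each variable's own equation.
Births = -Prey - 3*Grass + 3  [with Prey=2, Grass=1]  = -2

-2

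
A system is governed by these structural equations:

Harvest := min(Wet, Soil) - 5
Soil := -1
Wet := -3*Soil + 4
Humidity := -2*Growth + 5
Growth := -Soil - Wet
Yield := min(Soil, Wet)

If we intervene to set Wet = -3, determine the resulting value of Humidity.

Under do(Wet=-3), the mechanism Wet := -3*Soil + 4 is discarded; Wet is fixed at -3.
Growth = -Soil - Wet  [with Soil=-1, Wet=-3]  = 4
Humidity = -2*Growth + 5  [with Growth=4]  = -3

-3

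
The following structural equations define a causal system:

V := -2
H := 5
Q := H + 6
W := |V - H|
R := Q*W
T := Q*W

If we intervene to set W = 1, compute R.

Intervening sets W = 1 and removes its equation (W := |V - H|).
Q = H + 6  [with H=5]  = 11
R = Q*W  [with Q=11, W=1]  = 11

11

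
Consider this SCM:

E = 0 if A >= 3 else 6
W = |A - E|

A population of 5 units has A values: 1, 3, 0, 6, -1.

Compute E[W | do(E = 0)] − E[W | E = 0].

do(E=0) breaks E's dependence on A. With E=0 fixed, W across the units is 1, 3, 0, 6, 1, mean 2.2.
Observing E=0 restricts to units where E's equation naturally yields 0: A ∈ {3, 6}. In that subpopulation W = 3, 6, mean 4.5.
Difference = 2.2 − 4.5 = -2.3.

-2.3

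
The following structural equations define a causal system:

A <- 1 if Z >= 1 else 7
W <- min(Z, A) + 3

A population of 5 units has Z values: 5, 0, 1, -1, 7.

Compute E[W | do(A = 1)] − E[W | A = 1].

The intervention sets A=1 in all 5 units regardless of Z. Recomputing W per unit gives 4, 3, 4, 2, 4; average 3.4.
Conditioning on A=1 selects the 3 unit(s) with Z ∈ {5, 1, 7}. Their W values: 4, 4, 4. Mean = 4.
Difference = 3.4 − 4 = -0.6.

-0.6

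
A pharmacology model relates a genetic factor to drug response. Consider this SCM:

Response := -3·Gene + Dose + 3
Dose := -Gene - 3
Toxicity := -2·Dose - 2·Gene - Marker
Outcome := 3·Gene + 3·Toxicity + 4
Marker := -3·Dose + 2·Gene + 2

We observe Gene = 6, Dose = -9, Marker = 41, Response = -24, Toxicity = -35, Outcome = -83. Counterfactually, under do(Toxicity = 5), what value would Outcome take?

The intervention breaks the incoming arrows to Toxicity: Toxicity := -2·Dose - 2·Gene - Marker no longer applies, and Toxicity = 5.
Outcome = 3·Gene + 3·Toxicity + 4  [with Gene=6, Toxicity=5]  = 37

37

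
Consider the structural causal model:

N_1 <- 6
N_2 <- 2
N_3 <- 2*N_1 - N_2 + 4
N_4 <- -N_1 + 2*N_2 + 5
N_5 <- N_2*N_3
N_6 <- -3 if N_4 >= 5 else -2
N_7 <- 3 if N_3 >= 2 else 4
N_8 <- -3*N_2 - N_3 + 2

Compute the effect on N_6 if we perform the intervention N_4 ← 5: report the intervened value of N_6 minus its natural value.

Under do(N_4=5), the mechanism N_4 <- -N_1 + 2*N_2 + 5 is discarded; N_4 is fixed at 5.
N_6 = -3 if N_4 >= 5 else -2  [with N_4=5]  = -3
Without intervention: N_4 = -N_1 + 2*N_2 + 5  [with N_1=6, N_2=2]  = 3; N_6 = -3 if N_4 >= 5 else -2  [with N_4=3]  = -2.
Change = -3 − (-2) = -1.

-1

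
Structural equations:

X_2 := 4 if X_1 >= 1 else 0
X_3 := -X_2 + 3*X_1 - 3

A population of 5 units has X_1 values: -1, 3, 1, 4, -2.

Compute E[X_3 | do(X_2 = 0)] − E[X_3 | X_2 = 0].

Every unit gets X_2=0 under the intervention. X_3 values become -6, 6, 0, 9, -9; E[X_3|do(X_2=0)] = 0.
Observing X_2=0 restricts to units where X_2's equation naturally yields 0: X_1 ∈ {-1, -2}. In that subpopulation X_3 = -6, -9, mean -7.5.
Difference = 0 − (-7.5) = 7.5.

7.5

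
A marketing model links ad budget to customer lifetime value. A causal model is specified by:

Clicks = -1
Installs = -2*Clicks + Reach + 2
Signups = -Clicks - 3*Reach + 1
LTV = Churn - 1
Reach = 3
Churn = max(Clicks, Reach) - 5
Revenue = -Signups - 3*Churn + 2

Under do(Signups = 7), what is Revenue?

Under do(Signups=7), the mechanism Signups = -Clicks - 3*Reach + 1 is discarded; Signups is fixed at 7.
Churn = max(Clicks, Reach) - 5  [with Clicks=-1, Reach=3]  = -2
Revenue = -Signups - 3*Churn + 2  [with Signups=7, Churn=-2]  = 1

1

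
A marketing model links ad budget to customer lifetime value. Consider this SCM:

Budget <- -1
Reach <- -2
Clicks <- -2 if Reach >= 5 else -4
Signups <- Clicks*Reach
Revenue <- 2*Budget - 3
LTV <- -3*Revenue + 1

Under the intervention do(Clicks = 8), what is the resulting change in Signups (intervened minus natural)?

The intervention breaks the incoming arrows to Clicks: Clicks <- -2 if Reach >= 5 else -4 no longer applies, and Clicks = 8.
Signups = Clicks*Reach  [with Clicks=8, Reach=-2]  = -16
Without intervention: Clicks = -2 if Reach >= 5 else -4  [with Reach=-2]  = -4; Signups = Clicks*Reach  [with Clicks=-4, Reach=-2]  = 8.
Change = -16 − 8 = -24.

-24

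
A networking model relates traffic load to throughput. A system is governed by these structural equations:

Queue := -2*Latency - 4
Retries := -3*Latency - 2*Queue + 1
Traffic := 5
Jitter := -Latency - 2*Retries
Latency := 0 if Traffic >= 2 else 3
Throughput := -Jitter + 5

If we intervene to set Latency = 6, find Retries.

Under do(Latency=6), the mechanism Latency := 0 if Traffic >= 2 else 3 is discarded; Latency is fixed at 6.
Queue = -2*Latency - 4  [with Latency=6]  = -16
Retries = -3*Latency - 2*Queue + 1  [with Latency=6, Queue=-16]  = 15

15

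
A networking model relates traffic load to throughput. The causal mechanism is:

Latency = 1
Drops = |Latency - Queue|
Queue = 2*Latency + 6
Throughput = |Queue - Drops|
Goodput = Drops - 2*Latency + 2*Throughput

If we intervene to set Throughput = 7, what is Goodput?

Intervening sets Throughput = 7 and removes its equation (Throughput = |Queue - Drops|).
Queue = 2*Latency + 6  [with Latency=1]  = 8
Drops = |Latency - Queue|  [with Latency=1, Queue=8]  = 7
Goodput = Drops - 2*Latency + 2*Throughput  [with Drops=7, Latency=1, Throughput=7]  = 19

19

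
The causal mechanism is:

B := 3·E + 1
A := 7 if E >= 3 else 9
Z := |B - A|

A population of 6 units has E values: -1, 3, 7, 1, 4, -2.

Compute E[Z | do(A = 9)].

8

Every unit gets A=9 under the intervention. Z values become 11, 1, 13, 5, 4, 14; E[Z|do(A=9)] = 8.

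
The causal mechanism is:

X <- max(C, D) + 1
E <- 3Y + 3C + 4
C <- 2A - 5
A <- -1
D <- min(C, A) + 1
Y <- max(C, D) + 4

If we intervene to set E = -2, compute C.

Under do(E=-2), the mechanism E <- 3Y + 3C + 4 is discarded; E is fixed at -2.
No directed path runs from E to C, so C keeps its natural value.
C = 2A - 5  [with A=-1]  = -7

-7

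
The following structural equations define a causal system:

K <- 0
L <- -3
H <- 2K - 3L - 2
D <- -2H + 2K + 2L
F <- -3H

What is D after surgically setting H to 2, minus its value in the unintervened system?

The intervention breaks the incoming arrows to H: H <- 2K - 3L - 2 no longer applies, and H = 2.
D = -2H + 2K + 2L  [with H=2, K=0, L=-3]  = -10
Without intervention: H = 2K - 3L - 2  [with K=0, L=-3]  = 7; D = -2H + 2K + 2L  [with H=7, K=0, L=-3]  = -20.
Change = -10 − (-20) = 10.

10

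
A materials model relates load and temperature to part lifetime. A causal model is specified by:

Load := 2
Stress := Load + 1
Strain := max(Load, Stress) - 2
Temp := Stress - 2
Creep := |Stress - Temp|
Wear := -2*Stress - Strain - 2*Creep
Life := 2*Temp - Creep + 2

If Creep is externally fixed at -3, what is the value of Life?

7

Under do(Creep=-3), the mechanism Creep := |Stress - Temp| is discarded; Creep is fixed at -3.
Stress = Load + 1  [with Load=2]  = 3
Temp = Stress - 2  [with Stress=3]  = 1
Life = 2*Temp - Creep + 2  [with Temp=1, Creep=-3]  = 7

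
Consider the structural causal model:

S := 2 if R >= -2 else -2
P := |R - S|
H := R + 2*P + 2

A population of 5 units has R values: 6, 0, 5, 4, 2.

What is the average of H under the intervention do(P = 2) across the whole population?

do(P=2) breaks P's dependence on R. With P=2 fixed, H across the units is 12, 6, 11, 10, 8, mean 9.4.

9.4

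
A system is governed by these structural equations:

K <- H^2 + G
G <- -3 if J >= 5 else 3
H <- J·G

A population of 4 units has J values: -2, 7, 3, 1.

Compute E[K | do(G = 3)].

Under do(G=3), G's equation is replaced by G=3 for every unit. Per-unit K: 39, 444, 84, 12. Mean = 144.75.

144.75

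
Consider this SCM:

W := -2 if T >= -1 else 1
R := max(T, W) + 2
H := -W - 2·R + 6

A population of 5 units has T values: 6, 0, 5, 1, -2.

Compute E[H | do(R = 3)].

Every unit gets R=3 under the intervention. H values become 2, 2, 2, 2, -1; E[H|do(R=3)] = 1.4.

1.4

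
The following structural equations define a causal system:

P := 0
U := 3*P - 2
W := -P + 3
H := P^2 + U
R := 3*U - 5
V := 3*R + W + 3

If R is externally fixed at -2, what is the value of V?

The intervention breaks the incoming arrows to R: R := 3*U - 5 no longer applies, and R = -2.
W = -P + 3  [with P=0]  = 3
V = 3*R + W + 3  [with R=-2, W=3]  = 0

0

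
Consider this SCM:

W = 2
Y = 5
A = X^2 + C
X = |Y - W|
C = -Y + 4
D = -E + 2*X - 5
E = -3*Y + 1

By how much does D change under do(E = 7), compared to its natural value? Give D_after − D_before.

The intervention breaks the incoming arrows to E: E = -3*Y + 1 no longer applies, and E = 7.
X = |Y - W|  [with Y=5, W=2]  = 3
D = -E + 2*X - 5  [with E=7, X=3]  = -6
Without intervention: E = -3*Y + 1  [with Y=5]  = -14; X = |Y - W|  [with Y=5, W=2]  = 3; D = -E + 2*X - 5  [with E=-14, X=3]  = 15.
Change = -6 − 15 = -21.

-21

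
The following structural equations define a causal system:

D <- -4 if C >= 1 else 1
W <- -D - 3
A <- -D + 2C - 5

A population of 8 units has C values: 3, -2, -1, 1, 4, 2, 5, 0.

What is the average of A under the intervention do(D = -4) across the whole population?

2

Every unit gets D=-4 under the intervention. A values become 5, -5, -3, 1, 7, 3, 9, -1; E[A|do(D=-4)] = 2.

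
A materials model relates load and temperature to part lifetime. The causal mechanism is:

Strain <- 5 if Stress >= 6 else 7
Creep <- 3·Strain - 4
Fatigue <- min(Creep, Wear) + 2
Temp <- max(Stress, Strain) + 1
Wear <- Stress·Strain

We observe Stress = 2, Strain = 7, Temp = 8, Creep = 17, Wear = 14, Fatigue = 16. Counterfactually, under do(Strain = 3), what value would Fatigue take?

7

Under do(Strain=3), the mechanism Strain <- 5 if Stress >= 6 else 7 is discarded; Strain is fixed at 3.
Creep = 3·Strain - 4  [with Strain=3]  = 5
Wear = Stress·Strain  [with Stress=2, Strain=3]  = 6
Fatigue = min(Creep, Wear) + 2  [with Creep=5, Wear=6]  = 7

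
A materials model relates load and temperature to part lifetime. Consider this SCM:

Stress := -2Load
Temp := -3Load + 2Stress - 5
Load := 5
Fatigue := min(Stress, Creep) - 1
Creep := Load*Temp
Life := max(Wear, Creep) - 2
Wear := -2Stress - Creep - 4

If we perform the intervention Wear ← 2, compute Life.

Under do(Wear=2), the mechanism Wear := -2Stress - Creep - 4 is discarded; Wear is fixed at 2.
Stress = -2Load  [with Load=5]  = -10
Temp = -3Load + 2Stress - 5  [with Load=5, Stress=-10]  = -40
Creep = Load*Temp  [with Load=5, Temp=-40]  = -200
Life = max(Wear, Creep) - 2  [with Wear=2, Creep=-200]  = 0

0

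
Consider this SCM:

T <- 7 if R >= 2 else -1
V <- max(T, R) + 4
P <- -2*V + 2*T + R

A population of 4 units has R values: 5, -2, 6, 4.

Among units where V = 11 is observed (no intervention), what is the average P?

-3

E[P|V=11] averages over only the 3 units with V=11 (R = 5, 6, 4): P = -3, -2, -4, mean -3.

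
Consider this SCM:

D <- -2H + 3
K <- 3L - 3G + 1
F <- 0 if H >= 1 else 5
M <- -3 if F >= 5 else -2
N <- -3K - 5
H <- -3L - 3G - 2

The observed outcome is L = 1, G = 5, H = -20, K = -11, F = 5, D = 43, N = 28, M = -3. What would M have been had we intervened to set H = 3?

-2

The intervention breaks the incoming arrows to H: H <- -3L - 3G - 2 no longer applies, and H = 3.
F = 0 if H >= 1 else 5  [with H=3]  = 0
M = -3 if F >= 5 else -2  [with F=0]  = -2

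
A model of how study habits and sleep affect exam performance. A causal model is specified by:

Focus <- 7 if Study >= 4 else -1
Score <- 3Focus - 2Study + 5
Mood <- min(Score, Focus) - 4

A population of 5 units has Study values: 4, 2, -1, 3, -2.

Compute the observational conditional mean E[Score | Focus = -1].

1

Observing Focus=-1 restricts to units where Focus's equation naturally yields -1: Study ∈ {2, -1, 3, -2}. In that subpopulation Score = -2, 4, -4, 6, mean 1.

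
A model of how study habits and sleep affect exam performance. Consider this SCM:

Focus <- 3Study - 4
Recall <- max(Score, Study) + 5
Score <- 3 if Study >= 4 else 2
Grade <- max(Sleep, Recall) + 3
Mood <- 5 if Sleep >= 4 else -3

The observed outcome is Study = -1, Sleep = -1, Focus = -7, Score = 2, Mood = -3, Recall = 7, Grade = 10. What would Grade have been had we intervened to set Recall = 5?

8

Intervening sets Recall = 5 and removes its equation (Recall <- max(Score, Study) + 5).
Grade = max(Sleep, Recall) + 3  [with Sleep=-1, Recall=5]  = 8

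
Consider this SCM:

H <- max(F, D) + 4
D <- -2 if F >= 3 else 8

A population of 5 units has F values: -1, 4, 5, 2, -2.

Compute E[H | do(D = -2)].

Under do(D=-2), D's equation is replaced by D=-2 for every unit. Per-unit H: 3, 8, 9, 6, 2. Mean = 5.6.

5.6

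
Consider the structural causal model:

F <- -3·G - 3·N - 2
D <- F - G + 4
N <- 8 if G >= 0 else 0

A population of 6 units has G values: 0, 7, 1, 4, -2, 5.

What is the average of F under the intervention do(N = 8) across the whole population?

The intervention sets N=8 in all 6 units regardless of G. Recomputing F per unit gives -26, -47, -29, -38, -20, -41; average -33.5.

-33.5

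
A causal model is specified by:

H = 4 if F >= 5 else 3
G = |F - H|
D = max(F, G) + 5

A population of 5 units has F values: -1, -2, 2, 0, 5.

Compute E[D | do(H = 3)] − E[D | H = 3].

The intervention sets H=3 in all 5 units regardless of F. Recomputing D per unit gives 9, 10, 7, 8, 10; average 8.8.
E[D|H=3] averages over only the 4 units with H=3 (F = -1, -2, 2, 0): D = 9, 10, 7, 8, mean 8.5.
Difference = 8.8 − 8.5 = 0.3.

0.3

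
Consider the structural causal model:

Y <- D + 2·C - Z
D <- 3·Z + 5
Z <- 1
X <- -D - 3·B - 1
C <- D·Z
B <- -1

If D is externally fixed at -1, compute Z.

1

Under do(D=-1), the mechanism D <- 3·Z + 5 is discarded; D is fixed at -1.
Z is not downstream of the intervention, so its value is determined by the original equations.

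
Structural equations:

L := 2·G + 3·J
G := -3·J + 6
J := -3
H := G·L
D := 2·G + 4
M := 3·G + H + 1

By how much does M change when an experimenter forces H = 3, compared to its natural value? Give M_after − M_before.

Intervening sets H = 3 and removes its equation (H := G·L).
G = -3·J + 6  [with J=-3]  = 15
M = 3·G + H + 1  [with G=15, H=3]  = 49
Without intervention: G = -3·J + 6  [with J=-3]  = 15; L = 2·G + 3·J  [with G=15, J=-3]  = 21; H = G·L  [with G=15, L=21]  = 315; M = 3·G + H + 1  [with G=15, H=315]  = 361.
Change = 49 − 361 = -312.

-312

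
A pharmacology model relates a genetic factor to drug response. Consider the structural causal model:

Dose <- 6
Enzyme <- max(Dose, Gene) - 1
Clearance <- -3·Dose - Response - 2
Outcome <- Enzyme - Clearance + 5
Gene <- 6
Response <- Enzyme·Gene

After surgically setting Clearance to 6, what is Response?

The intervention breaks the incoming arrows to Clearance: Clearance <- -3·Dose - Response - 2 no longer applies, and Clearance = 6.
Since Response is not a descendant of the intervened variable, it is unaffected.
Enzyme = max(Dose, Gene) - 1  [with Dose=6, Gene=6]  = 5
Response = Enzyme·Gene  [with Enzyme=5, Gene=6]  = 30

30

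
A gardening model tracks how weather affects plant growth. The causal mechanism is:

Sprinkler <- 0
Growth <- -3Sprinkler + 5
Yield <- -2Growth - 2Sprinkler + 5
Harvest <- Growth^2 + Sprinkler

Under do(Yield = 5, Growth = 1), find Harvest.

1

The joint intervention fixes Yield = 5, Growth = 1, removing each variable's own equation.
Harvest = Growth^2 + Sprinkler  [with Growth=1, Sprinkler=0]  = 1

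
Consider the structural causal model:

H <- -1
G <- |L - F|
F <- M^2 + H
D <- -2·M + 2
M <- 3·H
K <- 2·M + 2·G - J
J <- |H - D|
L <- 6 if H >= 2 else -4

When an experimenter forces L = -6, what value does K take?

do(L=-6) replaces the equation L <- 6 if H >= 2 else -4 with the constant L = -6.
M = 3·H  [with H=-1]  = -3
F = M^2 + H  [with M=-3, H=-1]  = 8
D = -2·M + 2  [with M=-3]  = 8
J = |H - D|  [with H=-1, D=8]  = 9
G = |L - F|  [with L=-6, F=8]  = 14
K = 2·M + 2·G - J  [with M=-3, G=14, J=9]  = 13

13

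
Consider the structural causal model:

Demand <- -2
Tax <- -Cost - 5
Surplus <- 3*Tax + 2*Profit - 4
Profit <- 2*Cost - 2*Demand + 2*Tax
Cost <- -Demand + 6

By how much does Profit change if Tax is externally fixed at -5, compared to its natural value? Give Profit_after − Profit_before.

The intervention breaks the incoming arrows to Tax: Tax <- -Cost - 5 no longer applies, and Tax = -5.
Cost = -Demand + 6  [with Demand=-2]  = 8
Profit = 2*Cost - 2*Demand + 2*Tax  [with Cost=8, Demand=-2, Tax=-5]  = 10
Without intervention: Cost = -Demand + 6  [with Demand=-2]  = 8; Tax = -Cost - 5  [with Cost=8]  = -13; Profit = 2*Cost - 2*Demand + 2*Tax  [with Cost=8, Demand=-2, Tax=-13]  = -6.
Change = 10 − (-6) = 16.

16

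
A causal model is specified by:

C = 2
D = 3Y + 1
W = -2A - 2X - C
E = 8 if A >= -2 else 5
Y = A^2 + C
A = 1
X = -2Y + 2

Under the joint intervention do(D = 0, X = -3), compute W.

2

The joint intervention fixes D = 0, X = -3, removing each variable's own equation.
W = -2A - 2X - C  [with A=1, X=-3, C=2]  = 2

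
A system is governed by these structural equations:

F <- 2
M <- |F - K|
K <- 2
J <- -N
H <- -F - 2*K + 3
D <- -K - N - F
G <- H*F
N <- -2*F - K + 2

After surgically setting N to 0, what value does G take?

-6

The intervention breaks the incoming arrows to N: N <- -2*F - K + 2 no longer applies, and N = 0.
G is not downstream of the intervention, so its value is determined by the original equations.
H = -F - 2*K + 3  [with F=2, K=2]  = -3
G = H*F  [with H=-3, F=2]  = -6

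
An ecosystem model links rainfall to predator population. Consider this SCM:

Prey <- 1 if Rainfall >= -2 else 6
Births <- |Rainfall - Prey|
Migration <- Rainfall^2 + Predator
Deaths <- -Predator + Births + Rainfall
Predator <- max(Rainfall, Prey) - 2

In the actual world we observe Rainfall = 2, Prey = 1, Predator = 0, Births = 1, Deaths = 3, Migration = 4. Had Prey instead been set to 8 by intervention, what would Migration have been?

10

Under do(Prey=8), the mechanism Prey <- 1 if Rainfall >= -2 else 6 is discarded; Prey is fixed at 8.
Predator = max(Rainfall, Prey) - 2  [with Rainfall=2, Prey=8]  = 6
Migration = Rainfall^2 + Predator  [with Rainfall=2, Predator=6]  = 10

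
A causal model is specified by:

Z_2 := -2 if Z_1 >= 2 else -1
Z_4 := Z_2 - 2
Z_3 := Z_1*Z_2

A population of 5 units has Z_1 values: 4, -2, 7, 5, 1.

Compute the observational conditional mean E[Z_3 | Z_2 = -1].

Observing Z_2=-1 restricts to units where Z_2's equation naturally yields -1: Z_1 ∈ {-2, 1}. In that subpopulation Z_3 = 2, -1, mean 0.5.

0.5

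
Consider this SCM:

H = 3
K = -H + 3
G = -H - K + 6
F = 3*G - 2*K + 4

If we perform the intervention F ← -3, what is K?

0

The intervention breaks the incoming arrows to F: F = 3*G - 2*K + 4 no longer applies, and F = -3.
Since K is not a descendant of the intervened variable, it is unaffected.
K = -H + 3  [with H=3]  = 0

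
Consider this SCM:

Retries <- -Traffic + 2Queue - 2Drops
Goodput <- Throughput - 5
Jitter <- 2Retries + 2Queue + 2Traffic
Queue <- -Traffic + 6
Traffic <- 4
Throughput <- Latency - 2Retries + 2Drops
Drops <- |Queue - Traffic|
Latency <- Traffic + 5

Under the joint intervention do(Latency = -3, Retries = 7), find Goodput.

The joint intervention fixes Latency = -3, Retries = 7, removing each variable's own equation.
Queue = -Traffic + 6  [with Traffic=4]  = 2
Drops = |Queue - Traffic|  [with Queue=2, Traffic=4]  = 2
Throughput = Latency - 2Retries + 2Drops  [with Latency=-3, Retries=7, Drops=2]  = -13
Goodput = Throughput - 5  [with Throughput=-13]  = -18

-18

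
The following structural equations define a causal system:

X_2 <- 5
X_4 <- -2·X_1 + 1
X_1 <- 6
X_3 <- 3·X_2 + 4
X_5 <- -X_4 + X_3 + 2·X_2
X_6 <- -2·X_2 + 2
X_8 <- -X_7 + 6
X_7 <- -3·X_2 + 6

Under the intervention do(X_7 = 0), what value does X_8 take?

do(X_7=0) replaces the equation X_7 <- -3·X_2 + 6 with the constant X_7 = 0.
X_8 = -X_7 + 6  [with X_7=0]  = 6

6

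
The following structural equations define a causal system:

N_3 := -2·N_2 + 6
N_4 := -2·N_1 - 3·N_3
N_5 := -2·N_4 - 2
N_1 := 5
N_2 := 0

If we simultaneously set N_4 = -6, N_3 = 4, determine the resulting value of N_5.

10

The joint intervention fixes N_4 = -6, N_3 = 4, removing each variable's own equation.
N_5 = -2·N_4 - 2  [with N_4=-6]  = 10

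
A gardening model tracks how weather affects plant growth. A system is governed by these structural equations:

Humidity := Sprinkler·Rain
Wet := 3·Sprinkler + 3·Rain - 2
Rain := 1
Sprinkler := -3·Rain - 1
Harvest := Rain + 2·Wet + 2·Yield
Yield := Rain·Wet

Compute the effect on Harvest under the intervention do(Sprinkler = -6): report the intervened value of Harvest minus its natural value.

-24

Under do(Sprinkler=-6), the mechanism Sprinkler := -3·Rain - 1 is discarded; Sprinkler is fixed at -6.
Wet = 3·Sprinkler + 3·Rain - 2  [with Sprinkler=-6, Rain=1]  = -17
Yield = Rain·Wet  [with Rain=1, Wet=-17]  = -17
Harvest = Rain + 2·Wet + 2·Yield  [with Rain=1, Wet=-17, Yield=-17]  = -67
Without intervention: Sprinkler = -3·Rain - 1  [with Rain=1]  = -4; Wet = 3·Sprinkler + 3·Rain - 2  [with Sprinkler=-4, Rain=1]  = -11; Yield = Rain·Wet  [with Rain=1, Wet=-11]  = -11; Harvest = Rain + 2·Wet + 2·Yield  [with Rain=1, Wet=-11, Yield=-11]  = -43.
Change = -67 − (-43) = -24.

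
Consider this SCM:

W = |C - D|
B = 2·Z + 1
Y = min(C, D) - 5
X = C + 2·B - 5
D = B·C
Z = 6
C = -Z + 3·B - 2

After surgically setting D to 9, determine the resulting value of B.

13

The intervention breaks the incoming arrows to D: D = B·C no longer applies, and D = 9.
Since B is not a descendant of the intervened variable, it is unaffected.
B = 2·Z + 1  [with Z=6]  = 13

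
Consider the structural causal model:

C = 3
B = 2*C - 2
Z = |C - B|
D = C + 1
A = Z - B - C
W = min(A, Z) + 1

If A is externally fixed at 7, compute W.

2

The intervention breaks the incoming arrows to A: A = Z - B - C no longer applies, and A = 7.
B = 2*C - 2  [with C=3]  = 4
Z = |C - B|  [with C=3, B=4]  = 1
W = min(A, Z) + 1  [with A=7, Z=1]  = 2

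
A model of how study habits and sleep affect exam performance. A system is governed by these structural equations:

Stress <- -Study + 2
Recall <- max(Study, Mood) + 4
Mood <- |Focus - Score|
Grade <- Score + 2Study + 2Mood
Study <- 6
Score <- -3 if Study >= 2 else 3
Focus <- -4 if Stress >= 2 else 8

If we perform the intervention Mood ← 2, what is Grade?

13

Under do(Mood=2), the mechanism Mood <- |Focus - Score| is discarded; Mood is fixed at 2.
Score = -3 if Study >= 2 else 3  [with Study=6]  = -3
Grade = Score + 2Study + 2Mood  [with Score=-3, Study=6, Mood=2]  = 13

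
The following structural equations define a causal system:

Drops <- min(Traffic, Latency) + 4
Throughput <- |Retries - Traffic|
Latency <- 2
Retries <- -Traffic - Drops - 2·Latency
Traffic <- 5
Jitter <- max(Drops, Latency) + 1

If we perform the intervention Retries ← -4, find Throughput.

9

Under do(Retries=-4), the mechanism Retries <- -Traffic - Drops - 2·Latency is discarded; Retries is fixed at -4.
Throughput = |Retries - Traffic|  [with Retries=-4, Traffic=5]  = 9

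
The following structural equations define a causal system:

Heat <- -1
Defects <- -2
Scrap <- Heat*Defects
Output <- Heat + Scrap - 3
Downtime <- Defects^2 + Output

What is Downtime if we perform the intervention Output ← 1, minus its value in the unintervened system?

Intervening sets Output = 1 and removes its equation (Output <- Heat + Scrap - 3).
Downtime = Defects^2 + Output  [with Defects=-2, Output=1]  = 5
Without intervention: Scrap = Heat*Defects  [with Heat=-1, Defects=-2]  = 2; Output = Heat + Scrap - 3  [with Heat=-1, Scrap=2]  = -2; Downtime = Defects^2 + Output  [with Defects=-2, Output=-2]  = 2.
Change = 5 − 2 = 3.

3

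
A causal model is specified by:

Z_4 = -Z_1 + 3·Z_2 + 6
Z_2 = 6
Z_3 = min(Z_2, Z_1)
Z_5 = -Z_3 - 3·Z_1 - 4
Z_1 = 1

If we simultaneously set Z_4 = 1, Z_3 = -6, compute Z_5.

-1

The joint intervention fixes Z_4 = 1, Z_3 = -6, removing each variable's own equation.
Z_5 = -Z_3 - 3·Z_1 - 4  [with Z_3=-6, Z_1=1]  = -1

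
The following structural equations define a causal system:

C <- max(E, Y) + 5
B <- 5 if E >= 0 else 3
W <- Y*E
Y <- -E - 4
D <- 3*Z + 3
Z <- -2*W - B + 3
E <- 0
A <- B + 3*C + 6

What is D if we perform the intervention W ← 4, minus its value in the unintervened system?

-24

do(W=4) replaces the equation W <- Y*E with the constant W = 4.
B = 5 if E >= 0 else 3  [with E=0]  = 5
Z = -2*W - B + 3  [with W=4, B=5]  = -10
D = 3*Z + 3  [with Z=-10]  = -27
Without intervention: B = 5 if E >= 0 else 3  [with E=0]  = 5; Y = -E - 4  [with E=0]  = -4; W = Y*E  [with Y=-4, E=0]  = 0; Z = -2*W - B + 3  [with W=0, B=5]  = -2; D = 3*Z + 3  [with Z=-2]  = -3.
Change = -27 − (-3) = -24.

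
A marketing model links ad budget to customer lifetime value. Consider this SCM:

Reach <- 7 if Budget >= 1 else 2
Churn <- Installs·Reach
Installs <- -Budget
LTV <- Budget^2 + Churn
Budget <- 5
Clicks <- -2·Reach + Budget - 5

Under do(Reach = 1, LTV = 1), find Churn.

Setting Reach = 1, LTV = 1 by intervention discards those variables' equations.
Installs = -Budget  [with Budget=5]  = -5
Churn = Installs·Reach  [with Installs=-5, Reach=1]  = -5

-5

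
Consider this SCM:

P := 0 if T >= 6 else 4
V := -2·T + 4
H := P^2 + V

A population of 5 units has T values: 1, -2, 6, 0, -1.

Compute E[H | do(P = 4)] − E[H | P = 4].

-2.6

Every unit gets P=4 under the intervention. H values become 18, 24, 8, 20, 22; E[H|do(P=4)] = 18.4.
Conditioning on P=4 selects the 4 unit(s) with T ∈ {1, -2, 0, -1}. Their H values: 18, 24, 20, 22. Mean = 21.
Difference = 18.4 − 21 = -2.6.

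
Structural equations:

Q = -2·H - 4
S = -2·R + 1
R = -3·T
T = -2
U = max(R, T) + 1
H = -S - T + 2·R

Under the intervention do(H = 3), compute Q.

-10

The intervention breaks the incoming arrows to H: H = -S - T + 2·R no longer applies, and H = 3.
Q = -2·H - 4  [with H=3]  = -10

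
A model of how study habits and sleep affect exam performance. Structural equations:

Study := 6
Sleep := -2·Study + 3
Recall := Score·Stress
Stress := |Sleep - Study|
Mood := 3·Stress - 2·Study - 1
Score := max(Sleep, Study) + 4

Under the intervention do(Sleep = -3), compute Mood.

do(Sleep=-3) replaces the equation Sleep := -2·Study + 3 with the constant Sleep = -3.
Stress = |Sleep - Study|  [with Sleep=-3, Study=6]  = 9
Mood = 3·Stress - 2·Study - 1  [with Stress=9, Study=6]  = 14

14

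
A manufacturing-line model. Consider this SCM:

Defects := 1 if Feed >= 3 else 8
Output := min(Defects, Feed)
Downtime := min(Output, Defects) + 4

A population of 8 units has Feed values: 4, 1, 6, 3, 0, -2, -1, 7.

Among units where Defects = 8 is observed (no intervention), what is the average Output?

-0.5

Conditioning on Defects=8 selects the 4 unit(s) with Feed ∈ {1, 0, -2, -1}. Their Output values: 1, 0, -2, -1. Mean = -0.5.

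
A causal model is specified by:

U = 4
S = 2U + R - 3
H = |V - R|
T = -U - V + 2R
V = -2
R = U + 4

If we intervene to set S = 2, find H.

do(S=2) replaces the equation S = 2U + R - 3 with the constant S = 2.
Since H is not a descendant of the intervened variable, it is unaffected.
R = U + 4  [with U=4]  = 8
H = |V - R|  [with V=-2, R=8]  = 10

10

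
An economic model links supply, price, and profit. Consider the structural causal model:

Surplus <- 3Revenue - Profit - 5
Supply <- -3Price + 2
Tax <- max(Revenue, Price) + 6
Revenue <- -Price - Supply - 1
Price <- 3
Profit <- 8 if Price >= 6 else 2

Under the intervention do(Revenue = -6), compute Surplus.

The intervention breaks the incoming arrows to Revenue: Revenue <- -Price - Supply - 1 no longer applies, and Revenue = -6.
Profit = 8 if Price >= 6 else 2  [with Price=3]  = 2
Surplus = 3Revenue - Profit - 5  [with Revenue=-6, Profit=2]  = -25

-25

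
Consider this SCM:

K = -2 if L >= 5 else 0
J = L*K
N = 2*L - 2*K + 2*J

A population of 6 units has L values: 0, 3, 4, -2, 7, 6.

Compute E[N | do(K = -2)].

-2

do(K=-2) breaks K's dependence on L. With K=-2 fixed, N across the units is 4, -2, -4, 8, -10, -8, mean -2.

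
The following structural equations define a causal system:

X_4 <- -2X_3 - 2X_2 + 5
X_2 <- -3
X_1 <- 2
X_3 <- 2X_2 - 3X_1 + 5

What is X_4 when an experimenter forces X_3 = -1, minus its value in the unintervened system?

-12

The intervention breaks the incoming arrows to X_3: X_3 <- 2X_2 - 3X_1 + 5 no longer applies, and X_3 = -1.
X_4 = -2X_3 - 2X_2 + 5  [with X_3=-1, X_2=-3]  = 13
Without intervention: X_3 = 2X_2 - 3X_1 + 5  [with X_2=-3, X_1=2]  = -7; X_4 = -2X_3 - 2X_2 + 5  [with X_3=-7, X_2=-3]  = 25.
Change = 13 − 25 = -12.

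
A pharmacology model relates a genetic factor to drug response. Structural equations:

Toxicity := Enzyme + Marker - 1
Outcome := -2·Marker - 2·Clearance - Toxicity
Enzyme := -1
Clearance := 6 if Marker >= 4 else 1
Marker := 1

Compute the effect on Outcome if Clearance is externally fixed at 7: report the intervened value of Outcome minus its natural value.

Intervening sets Clearance = 7 and removes its equation (Clearance := 6 if Marker >= 4 else 1).
Toxicity = Enzyme + Marker - 1  [with Enzyme=-1, Marker=1]  = -1
Outcome = -2·Marker - 2·Clearance - Toxicity  [with Marker=1, Clearance=7, Toxicity=-1]  = -15
Without intervention: Toxicity = Enzyme + Marker - 1  [with Enzyme=-1, Marker=1]  = -1; Clearance = 6 if Marker >= 4 else 1  [with Marker=1]  = 1; Outcome = -2·Marker - 2·Clearance - Toxicity  [with Marker=1, Clearance=1, Toxicity=-1]  = -3.
Change = -15 − (-3) = -12.

-12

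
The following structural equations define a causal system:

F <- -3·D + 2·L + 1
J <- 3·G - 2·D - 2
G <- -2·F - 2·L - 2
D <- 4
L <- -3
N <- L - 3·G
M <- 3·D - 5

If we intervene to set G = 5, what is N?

Intervening sets G = 5 and removes its equation (G <- -2·F - 2·L - 2).
N = L - 3·G  [with L=-3, G=5]  = -18

-18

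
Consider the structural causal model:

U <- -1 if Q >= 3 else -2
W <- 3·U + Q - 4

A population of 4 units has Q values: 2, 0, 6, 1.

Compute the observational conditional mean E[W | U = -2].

E[W|U=-2] averages over only the 3 units with U=-2 (Q = 2, 0, 1): W = -8, -10, -9, mean -9.

-9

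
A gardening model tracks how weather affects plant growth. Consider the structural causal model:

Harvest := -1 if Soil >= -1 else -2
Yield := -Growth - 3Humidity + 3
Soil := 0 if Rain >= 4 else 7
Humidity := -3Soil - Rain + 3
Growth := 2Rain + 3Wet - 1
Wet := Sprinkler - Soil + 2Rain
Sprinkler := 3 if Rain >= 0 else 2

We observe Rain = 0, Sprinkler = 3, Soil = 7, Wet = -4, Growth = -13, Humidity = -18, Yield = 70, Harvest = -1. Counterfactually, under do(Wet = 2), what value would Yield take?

52

The intervention breaks the incoming arrows to Wet: Wet := Sprinkler - Soil + 2Rain no longer applies, and Wet = 2.
Soil = 0 if Rain >= 4 else 7  [with Rain=0]  = 7
Growth = 2Rain + 3Wet - 1  [with Rain=0, Wet=2]  = 5
Humidity = -3Soil - Rain + 3  [with Soil=7, Rain=0]  = -18
Yield = -Growth - 3Humidity + 3  [with Growth=5, Humidity=-18]  = 52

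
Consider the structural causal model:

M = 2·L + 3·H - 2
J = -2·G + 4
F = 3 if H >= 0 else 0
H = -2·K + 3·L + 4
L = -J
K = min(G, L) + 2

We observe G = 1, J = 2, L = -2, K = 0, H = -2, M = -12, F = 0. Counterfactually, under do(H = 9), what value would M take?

The intervention breaks the incoming arrows to H: H = -2·K + 3·L + 4 no longer applies, and H = 9.
J = -2·G + 4  [with G=1]  = 2
L = -J  [with J=2]  = -2
M = 2·L + 3·H - 2  [with L=-2, H=9]  = 21

21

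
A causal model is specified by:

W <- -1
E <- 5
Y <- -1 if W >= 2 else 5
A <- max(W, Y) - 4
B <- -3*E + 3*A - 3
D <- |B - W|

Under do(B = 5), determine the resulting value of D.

The intervention breaks the incoming arrows to B: B <- -3*E + 3*A - 3 no longer applies, and B = 5.
D = |B - W|  [with B=5, W=-1]  = 6

6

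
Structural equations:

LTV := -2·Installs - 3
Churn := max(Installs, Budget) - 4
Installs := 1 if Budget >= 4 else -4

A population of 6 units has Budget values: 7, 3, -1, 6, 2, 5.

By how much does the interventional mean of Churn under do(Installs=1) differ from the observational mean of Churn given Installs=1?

do(Installs=1) breaks Installs's dependence on Budget. With Installs=1 fixed, Churn across the units is 3, -1, -3, 2, -2, 1, mean 0.
E[Churn|Installs=1] averages over only the 3 units with Installs=1 (Budget = 7, 6, 5): Churn = 3, 2, 1, mean 2.
Difference = 0 − 2 = -2.

-2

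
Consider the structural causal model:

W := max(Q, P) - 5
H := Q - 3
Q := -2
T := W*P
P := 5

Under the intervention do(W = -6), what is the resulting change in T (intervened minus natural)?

The intervention breaks the incoming arrows to W: W := max(Q, P) - 5 no longer applies, and W = -6.
T = W*P  [with W=-6, P=5]  = -30
Without intervention: W = max(Q, P) - 5  [with Q=-2, P=5]  = 0; T = W*P  [with W=0, P=5]  = 0.
Change = -30 − 0 = -30.

-30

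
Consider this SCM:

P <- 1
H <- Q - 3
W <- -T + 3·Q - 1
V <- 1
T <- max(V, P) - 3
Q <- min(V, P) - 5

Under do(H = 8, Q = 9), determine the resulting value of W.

Setting H = 8, Q = 9 by intervention discards those variables' equations.
T = max(V, P) - 3  [with V=1, P=1]  = -2
W = -T + 3·Q - 1  [with T=-2, Q=9]  = 28

28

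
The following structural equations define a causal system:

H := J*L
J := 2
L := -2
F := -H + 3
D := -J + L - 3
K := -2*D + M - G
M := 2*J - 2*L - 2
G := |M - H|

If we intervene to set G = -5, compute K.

Intervening sets G = -5 and removes its equation (G := |M - H|).
D = -J + L - 3  [with J=2, L=-2]  = -7
M = 2*J - 2*L - 2  [with J=2, L=-2]  = 6
K = -2*D + M - G  [with D=-7, M=6, G=-5]  = 25

25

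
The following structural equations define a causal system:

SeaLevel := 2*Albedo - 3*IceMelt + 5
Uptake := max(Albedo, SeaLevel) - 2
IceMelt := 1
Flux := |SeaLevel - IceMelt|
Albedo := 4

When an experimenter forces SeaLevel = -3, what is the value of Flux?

The intervention breaks the incoming arrows to SeaLevel: SeaLevel := 2*Albedo - 3*IceMelt + 5 no longer applies, and SeaLevel = -3.
Flux = |SeaLevel - IceMelt|  [with SeaLevel=-3, IceMelt=1]  = 4

4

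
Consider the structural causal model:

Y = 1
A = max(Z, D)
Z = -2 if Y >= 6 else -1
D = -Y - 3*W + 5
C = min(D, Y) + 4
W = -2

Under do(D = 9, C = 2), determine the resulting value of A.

Setting D = 9, C = 2 by intervention discards those variables' equations.
Z = -2 if Y >= 6 else -1  [with Y=1]  = -1
A = max(Z, D)  [with Z=-1, D=9]  = 9

9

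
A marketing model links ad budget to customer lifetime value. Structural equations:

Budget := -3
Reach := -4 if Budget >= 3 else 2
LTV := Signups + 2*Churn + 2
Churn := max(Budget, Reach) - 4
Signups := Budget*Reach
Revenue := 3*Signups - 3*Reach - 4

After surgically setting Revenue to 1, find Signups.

do(Revenue=1) replaces the equation Revenue := 3*Signups - 3*Reach - 4 with the constant Revenue = 1.
Signups is not downstream of the intervention, so its value is determined by the original equations.
Reach = -4 if Budget >= 3 else 2  [with Budget=-3]  = 2
Signups = Budget*Reach  [with Budget=-3, Reach=2]  = -6

-6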